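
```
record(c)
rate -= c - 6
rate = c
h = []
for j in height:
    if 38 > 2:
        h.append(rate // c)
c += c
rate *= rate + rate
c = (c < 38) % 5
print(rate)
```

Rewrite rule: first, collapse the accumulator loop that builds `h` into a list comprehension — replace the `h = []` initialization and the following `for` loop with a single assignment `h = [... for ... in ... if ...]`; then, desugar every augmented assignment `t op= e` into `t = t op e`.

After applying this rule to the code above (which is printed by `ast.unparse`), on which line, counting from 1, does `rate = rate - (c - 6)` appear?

Transformed code:
record(c)
rate = rate - (c - 6)
rate = c
h = [rate // c for j in height if 38 > 2]
c = c + c
rate = rate * (rate + rate)
c = (c < 38) % 5
print(rate)

2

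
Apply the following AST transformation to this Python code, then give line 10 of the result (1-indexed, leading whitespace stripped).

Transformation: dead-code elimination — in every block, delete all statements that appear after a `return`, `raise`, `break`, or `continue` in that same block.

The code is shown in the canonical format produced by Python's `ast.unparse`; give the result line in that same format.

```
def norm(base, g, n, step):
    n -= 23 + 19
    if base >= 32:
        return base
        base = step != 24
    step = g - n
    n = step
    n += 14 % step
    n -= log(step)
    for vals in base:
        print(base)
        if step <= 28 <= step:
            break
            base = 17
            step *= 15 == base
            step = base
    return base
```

Transformed code:
def norm(base, g, n, step):
    n -= 23 + 19
    if base >= 32:
        return base
    step = g - n
    n = step
    n += 14 % step
    n -= log(step)
    for vals in base:
        print(base)
        if step <= 28 <= step:
            break
    return base

print(base)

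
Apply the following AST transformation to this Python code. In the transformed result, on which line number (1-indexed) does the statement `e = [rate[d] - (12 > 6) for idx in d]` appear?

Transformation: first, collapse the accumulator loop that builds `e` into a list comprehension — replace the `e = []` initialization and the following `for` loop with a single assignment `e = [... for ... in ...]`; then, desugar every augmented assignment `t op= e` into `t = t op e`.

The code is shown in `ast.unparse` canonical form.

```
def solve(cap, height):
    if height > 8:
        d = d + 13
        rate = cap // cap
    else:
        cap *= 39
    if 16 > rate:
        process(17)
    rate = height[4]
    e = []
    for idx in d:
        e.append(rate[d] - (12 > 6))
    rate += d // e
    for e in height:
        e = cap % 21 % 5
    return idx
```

Transformed code:
def solve(cap, height):
    if height > 8:
        d = d + 13
        rate = cap // cap
    else:
        cap = cap * 39
    if 16 > rate:
        process(17)
    rate = height[4]
    e = [rate[d] - (12 > 6) for idx in d]
    rate = rate + d // e
    for e in height:
        e = cap % 21 % 5
    return idx

10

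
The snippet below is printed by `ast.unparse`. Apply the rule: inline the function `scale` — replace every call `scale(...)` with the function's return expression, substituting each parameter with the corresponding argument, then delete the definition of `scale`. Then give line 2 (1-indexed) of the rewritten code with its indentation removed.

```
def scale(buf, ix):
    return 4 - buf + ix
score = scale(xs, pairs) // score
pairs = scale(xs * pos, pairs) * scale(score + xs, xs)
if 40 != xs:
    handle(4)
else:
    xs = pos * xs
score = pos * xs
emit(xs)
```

Transformed code:
score = (4 - xs + pairs) // score
pairs = (4 - xs * pos + pairs) * (4 - (score + xs) + xs)
if 40 != xs:
    handle(4)
else:
    xs = pos * xs
score = pos * xs
emit(xs)

pairs = (4 - xs * pos + pairs) * (4 - (score + xs) + xs)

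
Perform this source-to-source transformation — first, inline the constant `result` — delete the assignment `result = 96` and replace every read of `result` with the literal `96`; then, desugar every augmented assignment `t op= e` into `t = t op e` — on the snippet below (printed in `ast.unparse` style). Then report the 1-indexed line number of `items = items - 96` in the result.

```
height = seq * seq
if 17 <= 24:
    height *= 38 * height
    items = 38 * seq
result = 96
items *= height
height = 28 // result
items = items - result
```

Transformed code:
height = seq * seq
if 17 <= 24:
    height = height * (38 * height)
    items = 38 * seq
items = items * height
height = 28 // 96
items = items - 96

7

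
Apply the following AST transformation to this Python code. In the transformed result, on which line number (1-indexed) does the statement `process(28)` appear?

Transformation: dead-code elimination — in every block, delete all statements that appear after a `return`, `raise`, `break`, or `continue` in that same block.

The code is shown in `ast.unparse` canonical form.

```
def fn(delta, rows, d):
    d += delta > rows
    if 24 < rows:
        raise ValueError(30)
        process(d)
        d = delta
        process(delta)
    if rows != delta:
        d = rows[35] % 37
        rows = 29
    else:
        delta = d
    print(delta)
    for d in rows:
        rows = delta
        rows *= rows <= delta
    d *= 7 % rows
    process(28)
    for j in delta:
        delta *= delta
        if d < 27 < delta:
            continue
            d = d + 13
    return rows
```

15

Transformed code:
def fn(delta, rows, d):
    d += delta > rows
    if 24 < rows:
        raise ValueError(30)
    if rows != delta:
        d = rows[35] % 37
        rows = 29
    else:
        delta = d
    print(delta)
    for d in rows:
        rows = delta
        rows *= rows <= delta
    d *= 7 % rows
    process(28)
    for j in delta:
        delta *= delta
        if d < 27 < delta:
            continue
    return rows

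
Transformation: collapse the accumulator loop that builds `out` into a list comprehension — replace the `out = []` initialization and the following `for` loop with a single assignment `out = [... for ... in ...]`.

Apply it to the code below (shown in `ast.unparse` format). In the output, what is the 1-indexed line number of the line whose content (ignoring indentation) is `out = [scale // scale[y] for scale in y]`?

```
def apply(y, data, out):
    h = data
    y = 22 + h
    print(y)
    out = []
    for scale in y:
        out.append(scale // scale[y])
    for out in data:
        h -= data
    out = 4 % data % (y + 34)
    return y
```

5

Transformed code:
def apply(y, data, out):
    h = data
    y = 22 + h
    print(y)
    out = [scale // scale[y] for scale in y]
    for out in data:
        h -= data
    out = 4 % data % (y + 34)
    return y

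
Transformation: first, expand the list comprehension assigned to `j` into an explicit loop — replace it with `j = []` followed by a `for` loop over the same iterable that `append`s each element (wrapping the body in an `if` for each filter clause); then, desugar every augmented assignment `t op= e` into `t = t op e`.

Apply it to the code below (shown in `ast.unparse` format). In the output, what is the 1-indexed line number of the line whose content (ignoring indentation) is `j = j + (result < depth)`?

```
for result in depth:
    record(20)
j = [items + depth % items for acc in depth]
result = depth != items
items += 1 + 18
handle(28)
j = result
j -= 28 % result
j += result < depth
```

11

Transformed code:
for result in depth:
    record(20)
j = []
for acc in depth:
    j.append(items + depth % items)
result = depth != items
items = items + (1 + 18)
handle(28)
j = result
j = j - 28 % result
j = j + (result < depth)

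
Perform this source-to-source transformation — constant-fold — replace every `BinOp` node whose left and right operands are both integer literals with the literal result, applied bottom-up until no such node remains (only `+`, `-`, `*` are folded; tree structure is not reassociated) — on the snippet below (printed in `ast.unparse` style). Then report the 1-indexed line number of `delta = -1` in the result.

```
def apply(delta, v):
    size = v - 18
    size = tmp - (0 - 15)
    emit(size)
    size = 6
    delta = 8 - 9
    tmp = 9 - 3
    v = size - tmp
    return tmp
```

6

Transformed code:
def apply(delta, v):
    size = v - 18
    size = tmp - -15
    emit(size)
    size = 6
    delta = -1
    tmp = 6
    v = size - tmp
    return tmp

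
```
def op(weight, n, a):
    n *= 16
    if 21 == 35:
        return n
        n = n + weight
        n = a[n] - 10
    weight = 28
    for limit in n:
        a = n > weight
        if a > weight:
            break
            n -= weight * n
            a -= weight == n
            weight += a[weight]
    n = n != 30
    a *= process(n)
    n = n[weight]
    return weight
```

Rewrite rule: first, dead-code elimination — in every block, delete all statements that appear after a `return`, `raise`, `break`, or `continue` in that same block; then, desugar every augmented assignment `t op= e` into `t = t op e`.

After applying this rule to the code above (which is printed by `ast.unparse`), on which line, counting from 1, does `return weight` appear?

13

Transformed code:
def op(weight, n, a):
    n = n * 16
    if 21 == 35:
        return n
    weight = 28
    for limit in n:
        a = n > weight
        if a > weight:
            break
    n = n != 30
    a = a * process(n)
    n = n[weight]
    return weight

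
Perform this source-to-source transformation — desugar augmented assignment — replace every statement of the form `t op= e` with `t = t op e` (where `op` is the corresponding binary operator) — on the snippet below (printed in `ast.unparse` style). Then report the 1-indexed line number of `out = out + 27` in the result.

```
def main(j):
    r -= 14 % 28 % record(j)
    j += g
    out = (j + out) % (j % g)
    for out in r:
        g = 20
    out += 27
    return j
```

7

Transformed code:
def main(j):
    r = r - 14 % 28 % record(j)
    j = j + g
    out = (j + out) % (j % g)
    for out in r:
        g = 20
    out = out + 27
    return j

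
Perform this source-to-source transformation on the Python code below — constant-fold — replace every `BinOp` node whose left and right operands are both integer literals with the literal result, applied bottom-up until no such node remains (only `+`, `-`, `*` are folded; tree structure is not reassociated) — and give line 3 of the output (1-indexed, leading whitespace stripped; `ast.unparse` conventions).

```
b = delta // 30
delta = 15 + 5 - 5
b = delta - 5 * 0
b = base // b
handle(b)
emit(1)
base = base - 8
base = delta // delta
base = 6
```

Transformed code:
b = delta // 30
delta = 15
b = delta - 0
b = base // b
handle(b)
emit(1)
base = base - 8
base = delta // delta
base = 6

b = delta - 0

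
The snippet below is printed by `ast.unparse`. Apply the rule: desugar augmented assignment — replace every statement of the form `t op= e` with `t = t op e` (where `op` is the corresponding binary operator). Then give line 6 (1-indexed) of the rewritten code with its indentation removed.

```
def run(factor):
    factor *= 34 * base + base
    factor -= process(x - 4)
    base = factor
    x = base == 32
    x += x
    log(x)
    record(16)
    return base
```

Transformed code:
def run(factor):
    factor = factor * (34 * base + base)
    factor = factor - process(x - 4)
    base = factor
    x = base == 32
    x = x + x
    log(x)
    record(16)
    return base

x = x + x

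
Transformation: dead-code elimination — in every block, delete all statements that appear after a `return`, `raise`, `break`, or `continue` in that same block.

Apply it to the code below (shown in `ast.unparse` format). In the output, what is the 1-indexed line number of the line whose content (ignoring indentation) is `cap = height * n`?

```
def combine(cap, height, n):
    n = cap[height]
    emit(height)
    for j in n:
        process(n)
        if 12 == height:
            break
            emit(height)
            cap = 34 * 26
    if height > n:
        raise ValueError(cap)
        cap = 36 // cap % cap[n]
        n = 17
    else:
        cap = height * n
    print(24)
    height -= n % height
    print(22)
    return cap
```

Transformed code:
def combine(cap, height, n):
    n = cap[height]
    emit(height)
    for j in n:
        process(n)
        if 12 == height:
            break
    if height > n:
        raise ValueError(cap)
    else:
        cap = height * n
    print(24)
    height -= n % height
    print(22)
    return cap

11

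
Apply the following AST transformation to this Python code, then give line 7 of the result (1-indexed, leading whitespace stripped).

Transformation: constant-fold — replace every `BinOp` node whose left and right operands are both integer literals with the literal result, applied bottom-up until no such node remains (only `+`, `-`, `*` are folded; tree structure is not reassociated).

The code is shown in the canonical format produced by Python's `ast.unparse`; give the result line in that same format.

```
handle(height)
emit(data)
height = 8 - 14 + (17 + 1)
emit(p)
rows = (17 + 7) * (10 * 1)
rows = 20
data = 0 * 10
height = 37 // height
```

data = 0

Transformed code:
handle(height)
emit(data)
height = 12
emit(p)
rows = 240
rows = 20
data = 0
height = 37 // height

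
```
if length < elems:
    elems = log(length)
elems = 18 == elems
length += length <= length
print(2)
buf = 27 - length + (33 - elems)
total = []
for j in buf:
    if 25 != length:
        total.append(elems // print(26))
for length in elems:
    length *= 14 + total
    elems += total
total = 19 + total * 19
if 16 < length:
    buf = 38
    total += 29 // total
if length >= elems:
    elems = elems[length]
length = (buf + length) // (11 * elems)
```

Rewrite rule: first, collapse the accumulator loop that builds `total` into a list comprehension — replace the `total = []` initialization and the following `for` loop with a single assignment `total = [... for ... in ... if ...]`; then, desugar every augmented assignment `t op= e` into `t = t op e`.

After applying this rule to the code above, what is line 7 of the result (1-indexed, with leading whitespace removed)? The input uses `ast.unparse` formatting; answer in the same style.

Transformed code:
if length < elems:
    elems = log(length)
elems = 18 == elems
length = length + (length <= length)
print(2)
buf = 27 - length + (33 - elems)
total = [elems // print(26) for j in buf if 25 != length]
for length in elems:
    length = length * (14 + total)
    elems = elems + total
total = 19 + total * 19
if 16 < length:
    buf = 38
    total = total + 29 // total
if length >= elems:
    elems = elems[length]
length = (buf + length) // (11 * elems)

total = [elems // print(26) for j in buf if 25 != length]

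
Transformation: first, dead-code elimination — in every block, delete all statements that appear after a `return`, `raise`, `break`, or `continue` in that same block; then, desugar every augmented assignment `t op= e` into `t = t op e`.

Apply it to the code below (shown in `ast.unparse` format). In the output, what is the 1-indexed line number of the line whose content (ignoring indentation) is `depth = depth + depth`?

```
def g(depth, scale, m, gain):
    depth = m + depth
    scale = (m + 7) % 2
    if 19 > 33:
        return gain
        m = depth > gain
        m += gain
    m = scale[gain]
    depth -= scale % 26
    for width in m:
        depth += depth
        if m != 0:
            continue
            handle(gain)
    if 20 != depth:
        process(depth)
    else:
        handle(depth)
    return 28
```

Transformed code:
def g(depth, scale, m, gain):
    depth = m + depth
    scale = (m + 7) % 2
    if 19 > 33:
        return gain
    m = scale[gain]
    depth = depth - scale % 26
    for width in m:
        depth = depth + depth
        if m != 0:
            continue
    if 20 != depth:
        process(depth)
    else:
        handle(depth)
    return 28

9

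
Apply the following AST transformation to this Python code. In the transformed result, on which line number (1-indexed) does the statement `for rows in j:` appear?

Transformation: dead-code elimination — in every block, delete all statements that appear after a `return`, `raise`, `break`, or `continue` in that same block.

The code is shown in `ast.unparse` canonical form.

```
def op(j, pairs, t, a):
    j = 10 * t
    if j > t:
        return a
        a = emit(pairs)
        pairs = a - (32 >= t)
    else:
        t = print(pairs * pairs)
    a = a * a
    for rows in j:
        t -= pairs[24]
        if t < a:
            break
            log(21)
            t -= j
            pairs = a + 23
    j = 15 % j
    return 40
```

Transformed code:
def op(j, pairs, t, a):
    j = 10 * t
    if j > t:
        return a
    else:
        t = print(pairs * pairs)
    a = a * a
    for rows in j:
        t -= pairs[24]
        if t < a:
            break
    j = 15 % j
    return 40

8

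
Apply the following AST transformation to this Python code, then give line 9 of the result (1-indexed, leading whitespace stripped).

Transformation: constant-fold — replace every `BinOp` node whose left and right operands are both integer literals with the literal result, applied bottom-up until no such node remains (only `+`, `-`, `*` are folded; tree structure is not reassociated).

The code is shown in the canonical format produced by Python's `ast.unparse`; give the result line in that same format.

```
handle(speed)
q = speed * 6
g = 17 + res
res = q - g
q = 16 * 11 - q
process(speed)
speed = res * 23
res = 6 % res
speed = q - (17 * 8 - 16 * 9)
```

speed = q - -8

Transformed code:
handle(speed)
q = speed * 6
g = 17 + res
res = q - g
q = 176 - q
process(speed)
speed = res * 23
res = 6 % res
speed = q - -8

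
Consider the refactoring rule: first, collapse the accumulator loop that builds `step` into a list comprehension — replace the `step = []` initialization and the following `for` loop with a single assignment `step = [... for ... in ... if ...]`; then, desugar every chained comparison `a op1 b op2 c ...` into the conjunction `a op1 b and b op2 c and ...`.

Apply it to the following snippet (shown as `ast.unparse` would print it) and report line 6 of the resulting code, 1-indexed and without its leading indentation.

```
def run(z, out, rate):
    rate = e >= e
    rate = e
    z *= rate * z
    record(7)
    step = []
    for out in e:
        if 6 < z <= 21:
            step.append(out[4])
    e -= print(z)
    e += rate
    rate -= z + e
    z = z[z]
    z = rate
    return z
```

Transformed code:
def run(z, out, rate):
    rate = e >= e
    rate = e
    z *= rate * z
    record(7)
    step = [out[4] for out in e if 6 < z and z <= 21]
    e -= print(z)
    e += rate
    rate -= z + e
    z = z[z]
    z = rate
    return z

step = [out[4] for out in e if 6 < z and z <= 21]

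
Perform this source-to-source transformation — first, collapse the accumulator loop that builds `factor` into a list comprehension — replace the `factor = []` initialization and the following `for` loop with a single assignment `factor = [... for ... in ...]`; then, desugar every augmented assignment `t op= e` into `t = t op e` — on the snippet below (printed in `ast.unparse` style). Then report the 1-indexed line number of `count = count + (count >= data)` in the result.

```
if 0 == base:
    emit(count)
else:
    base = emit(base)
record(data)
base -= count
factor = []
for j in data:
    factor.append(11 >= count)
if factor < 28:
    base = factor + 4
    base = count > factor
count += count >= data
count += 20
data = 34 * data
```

11

Transformed code:
if 0 == base:
    emit(count)
else:
    base = emit(base)
record(data)
base = base - count
factor = [11 >= count for j in data]
if factor < 28:
    base = factor + 4
    base = count > factor
count = count + (count >= data)
count = count + 20
data = 34 * data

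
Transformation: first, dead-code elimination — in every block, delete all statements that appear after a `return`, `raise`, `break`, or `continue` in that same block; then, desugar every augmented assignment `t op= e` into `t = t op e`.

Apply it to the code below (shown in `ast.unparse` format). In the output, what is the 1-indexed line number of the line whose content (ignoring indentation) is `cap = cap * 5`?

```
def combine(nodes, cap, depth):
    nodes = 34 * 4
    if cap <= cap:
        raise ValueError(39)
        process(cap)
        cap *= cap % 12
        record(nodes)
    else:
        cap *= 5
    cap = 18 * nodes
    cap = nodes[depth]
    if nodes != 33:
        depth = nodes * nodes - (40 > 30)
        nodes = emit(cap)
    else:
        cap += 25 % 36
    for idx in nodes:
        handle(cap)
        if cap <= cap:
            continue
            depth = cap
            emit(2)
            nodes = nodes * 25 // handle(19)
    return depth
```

Transformed code:
def combine(nodes, cap, depth):
    nodes = 34 * 4
    if cap <= cap:
        raise ValueError(39)
    else:
        cap = cap * 5
    cap = 18 * nodes
    cap = nodes[depth]
    if nodes != 33:
        depth = nodes * nodes - (40 > 30)
        nodes = emit(cap)
    else:
        cap = cap + 25 % 36
    for idx in nodes:
        handle(cap)
        if cap <= cap:
            continue
    return depth

6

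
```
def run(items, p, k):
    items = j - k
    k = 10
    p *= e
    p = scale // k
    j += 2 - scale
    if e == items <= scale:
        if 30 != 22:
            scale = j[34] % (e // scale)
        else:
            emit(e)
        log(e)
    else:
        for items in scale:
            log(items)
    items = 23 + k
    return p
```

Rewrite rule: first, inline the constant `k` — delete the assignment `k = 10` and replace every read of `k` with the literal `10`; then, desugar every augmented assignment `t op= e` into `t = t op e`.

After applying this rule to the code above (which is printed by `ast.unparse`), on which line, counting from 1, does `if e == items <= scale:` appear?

Transformed code:
def run(items, p, k):
    items = j - 10
    p = p * e
    p = scale // 10
    j = j + (2 - scale)
    if e == items <= scale:
        if 30 != 22:
            scale = j[34] % (e // scale)
        else:
            emit(e)
        log(e)
    else:
        for items in scale:
            log(items)
    items = 23 + 10
    return p

6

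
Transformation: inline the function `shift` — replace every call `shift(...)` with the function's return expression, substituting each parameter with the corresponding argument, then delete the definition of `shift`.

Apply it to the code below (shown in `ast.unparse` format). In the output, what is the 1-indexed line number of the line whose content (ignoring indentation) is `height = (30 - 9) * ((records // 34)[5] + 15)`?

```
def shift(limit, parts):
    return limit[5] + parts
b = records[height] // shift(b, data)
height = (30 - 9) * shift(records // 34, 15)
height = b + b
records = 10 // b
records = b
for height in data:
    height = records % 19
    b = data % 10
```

2

Transformed code:
b = records[height] // (b[5] + data)
height = (30 - 9) * ((records // 34)[5] + 15)
height = b + b
records = 10 // b
records = b
for height in data:
    height = records % 19
    b = data % 10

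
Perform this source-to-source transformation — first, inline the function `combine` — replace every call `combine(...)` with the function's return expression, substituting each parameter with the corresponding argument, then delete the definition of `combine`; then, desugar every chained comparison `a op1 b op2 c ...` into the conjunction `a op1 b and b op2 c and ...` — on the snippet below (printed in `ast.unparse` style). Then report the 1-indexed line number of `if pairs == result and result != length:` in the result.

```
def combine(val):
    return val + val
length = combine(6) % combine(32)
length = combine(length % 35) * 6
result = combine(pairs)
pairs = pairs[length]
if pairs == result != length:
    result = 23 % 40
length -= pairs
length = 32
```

Transformed code:
length = (6 + 6) % (32 + 32)
length = (length % 35 + length % 35) * 6
result = pairs + pairs
pairs = pairs[length]
if pairs == result and result != length:
    result = 23 % 40
length -= pairs
length = 32

5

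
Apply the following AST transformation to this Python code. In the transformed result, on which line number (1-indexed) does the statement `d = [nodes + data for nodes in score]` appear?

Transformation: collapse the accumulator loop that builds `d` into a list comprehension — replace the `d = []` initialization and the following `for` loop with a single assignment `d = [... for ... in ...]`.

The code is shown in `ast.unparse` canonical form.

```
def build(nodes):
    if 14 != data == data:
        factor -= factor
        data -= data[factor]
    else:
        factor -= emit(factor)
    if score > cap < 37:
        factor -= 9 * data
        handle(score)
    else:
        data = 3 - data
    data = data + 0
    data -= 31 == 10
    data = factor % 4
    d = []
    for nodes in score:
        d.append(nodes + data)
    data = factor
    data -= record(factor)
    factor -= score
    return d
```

Transformed code:
def build(nodes):
    if 14 != data == data:
        factor -= factor
        data -= data[factor]
    else:
        factor -= emit(factor)
    if score > cap < 37:
        factor -= 9 * data
        handle(score)
    else:
        data = 3 - data
    data = data + 0
    data -= 31 == 10
    data = factor % 4
    d = [nodes + data for nodes in score]
    data = factor
    data -= record(factor)
    factor -= score
    return d

15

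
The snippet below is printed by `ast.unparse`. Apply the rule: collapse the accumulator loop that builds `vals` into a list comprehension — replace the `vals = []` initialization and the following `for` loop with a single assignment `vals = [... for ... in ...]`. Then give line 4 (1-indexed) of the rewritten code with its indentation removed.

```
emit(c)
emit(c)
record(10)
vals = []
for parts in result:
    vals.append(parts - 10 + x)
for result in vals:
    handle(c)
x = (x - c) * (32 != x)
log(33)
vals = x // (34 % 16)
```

Transformed code:
emit(c)
emit(c)
record(10)
vals = [parts - 10 + x for parts in result]
for result in vals:
    handle(c)
x = (x - c) * (32 != x)
log(33)
vals = x // (34 % 16)

vals = [parts - 10 + x for parts in result]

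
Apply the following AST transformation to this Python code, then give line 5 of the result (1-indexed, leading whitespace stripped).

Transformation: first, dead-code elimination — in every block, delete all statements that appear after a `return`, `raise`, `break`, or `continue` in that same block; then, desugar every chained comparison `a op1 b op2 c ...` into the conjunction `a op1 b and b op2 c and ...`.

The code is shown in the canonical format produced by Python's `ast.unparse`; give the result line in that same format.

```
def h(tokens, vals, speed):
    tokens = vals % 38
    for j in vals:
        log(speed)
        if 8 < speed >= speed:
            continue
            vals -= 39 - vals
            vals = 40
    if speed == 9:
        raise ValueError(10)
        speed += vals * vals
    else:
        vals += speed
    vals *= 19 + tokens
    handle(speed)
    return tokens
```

if 8 < speed and speed >= speed:

Transformed code:
def h(tokens, vals, speed):
    tokens = vals % 38
    for j in vals:
        log(speed)
        if 8 < speed and speed >= speed:
            continue
    if speed == 9:
        raise ValueError(10)
    else:
        vals += speed
    vals *= 19 + tokens
    handle(speed)
    return tokens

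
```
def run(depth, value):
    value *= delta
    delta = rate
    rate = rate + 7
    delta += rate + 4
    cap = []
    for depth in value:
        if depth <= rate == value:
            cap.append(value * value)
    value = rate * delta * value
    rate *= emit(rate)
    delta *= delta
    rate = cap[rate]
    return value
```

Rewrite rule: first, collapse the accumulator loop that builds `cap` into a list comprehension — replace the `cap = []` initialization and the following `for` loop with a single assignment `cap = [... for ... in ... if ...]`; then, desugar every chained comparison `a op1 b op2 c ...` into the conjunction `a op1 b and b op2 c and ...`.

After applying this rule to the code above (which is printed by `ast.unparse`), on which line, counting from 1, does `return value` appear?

11

Transformed code:
def run(depth, value):
    value *= delta
    delta = rate
    rate = rate + 7
    delta += rate + 4
    cap = [value * value for depth in value if depth <= rate and rate == value]
    value = rate * delta * value
    rate *= emit(rate)
    delta *= delta
    rate = cap[rate]
    return value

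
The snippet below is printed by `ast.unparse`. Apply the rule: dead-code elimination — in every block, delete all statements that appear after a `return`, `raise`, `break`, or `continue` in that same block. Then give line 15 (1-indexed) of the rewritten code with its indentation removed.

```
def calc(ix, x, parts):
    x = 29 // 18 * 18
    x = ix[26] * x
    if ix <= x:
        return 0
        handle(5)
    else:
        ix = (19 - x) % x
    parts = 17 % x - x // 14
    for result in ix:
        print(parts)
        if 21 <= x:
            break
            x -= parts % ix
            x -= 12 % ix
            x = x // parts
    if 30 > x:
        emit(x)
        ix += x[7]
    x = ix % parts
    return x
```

ix += x[7]

Transformed code:
def calc(ix, x, parts):
    x = 29 // 18 * 18
    x = ix[26] * x
    if ix <= x:
        return 0
    else:
        ix = (19 - x) % x
    parts = 17 % x - x // 14
    for result in ix:
        print(parts)
        if 21 <= x:
            break
    if 30 > x:
        emit(x)
        ix += x[7]
    x = ix % parts
    return x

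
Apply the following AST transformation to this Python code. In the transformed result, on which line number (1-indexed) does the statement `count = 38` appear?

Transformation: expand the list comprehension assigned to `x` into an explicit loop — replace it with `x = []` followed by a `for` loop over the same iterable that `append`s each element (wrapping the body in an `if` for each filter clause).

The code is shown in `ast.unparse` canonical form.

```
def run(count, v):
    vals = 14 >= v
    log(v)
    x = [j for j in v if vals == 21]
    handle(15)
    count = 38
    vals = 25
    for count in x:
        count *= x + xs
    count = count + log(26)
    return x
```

9

Transformed code:
def run(count, v):
    vals = 14 >= v
    log(v)
    x = []
    for j in v:
        if vals == 21:
            x.append(j)
    handle(15)
    count = 38
    vals = 25
    for count in x:
        count *= x + xs
    count = count + log(26)
    return x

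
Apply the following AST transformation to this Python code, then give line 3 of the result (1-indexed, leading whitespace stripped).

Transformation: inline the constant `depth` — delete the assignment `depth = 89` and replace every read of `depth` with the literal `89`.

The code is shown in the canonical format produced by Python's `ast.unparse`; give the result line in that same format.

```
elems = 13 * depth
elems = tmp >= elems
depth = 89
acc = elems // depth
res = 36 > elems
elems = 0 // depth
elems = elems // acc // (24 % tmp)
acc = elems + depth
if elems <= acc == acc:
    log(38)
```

acc = elems // 89

Transformed code:
elems = 13 * 89
elems = tmp >= elems
acc = elems // 89
res = 36 > elems
elems = 0 // 89
elems = elems // acc // (24 % tmp)
acc = elems + 89
if elems <= acc == acc:
    log(38)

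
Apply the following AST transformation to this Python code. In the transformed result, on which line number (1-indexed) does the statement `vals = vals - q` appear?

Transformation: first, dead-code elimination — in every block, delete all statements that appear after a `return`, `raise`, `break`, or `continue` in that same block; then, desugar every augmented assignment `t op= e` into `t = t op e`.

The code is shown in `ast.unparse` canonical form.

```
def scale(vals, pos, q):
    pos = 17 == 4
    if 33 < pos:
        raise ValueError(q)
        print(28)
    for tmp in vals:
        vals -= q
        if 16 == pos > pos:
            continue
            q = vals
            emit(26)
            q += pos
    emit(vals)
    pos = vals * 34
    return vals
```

6

Transformed code:
def scale(vals, pos, q):
    pos = 17 == 4
    if 33 < pos:
        raise ValueError(q)
    for tmp in vals:
        vals = vals - q
        if 16 == pos > pos:
            continue
    emit(vals)
    pos = vals * 34
    return vals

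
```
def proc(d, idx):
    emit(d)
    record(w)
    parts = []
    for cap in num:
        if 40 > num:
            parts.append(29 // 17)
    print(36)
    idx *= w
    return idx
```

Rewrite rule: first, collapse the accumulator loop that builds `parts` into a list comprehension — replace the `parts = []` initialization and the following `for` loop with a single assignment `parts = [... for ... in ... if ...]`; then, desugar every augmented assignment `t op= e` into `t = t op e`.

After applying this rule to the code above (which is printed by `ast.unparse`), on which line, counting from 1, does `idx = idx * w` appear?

Transformed code:
def proc(d, idx):
    emit(d)
    record(w)
    parts = [29 // 17 for cap in num if 40 > num]
    print(36)
    idx = idx * w
    return idx

6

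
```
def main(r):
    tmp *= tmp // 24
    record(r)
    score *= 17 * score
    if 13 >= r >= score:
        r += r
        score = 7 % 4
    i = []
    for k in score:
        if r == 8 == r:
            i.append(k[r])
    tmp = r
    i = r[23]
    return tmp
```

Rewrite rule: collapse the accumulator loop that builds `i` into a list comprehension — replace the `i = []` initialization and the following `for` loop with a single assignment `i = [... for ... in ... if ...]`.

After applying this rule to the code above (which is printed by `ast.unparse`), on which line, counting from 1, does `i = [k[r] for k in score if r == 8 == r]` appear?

Transformed code:
def main(r):
    tmp *= tmp // 24
    record(r)
    score *= 17 * score
    if 13 >= r >= score:
        r += r
        score = 7 % 4
    i = [k[r] for k in score if r == 8 == r]
    tmp = r
    i = r[23]
    return tmp

8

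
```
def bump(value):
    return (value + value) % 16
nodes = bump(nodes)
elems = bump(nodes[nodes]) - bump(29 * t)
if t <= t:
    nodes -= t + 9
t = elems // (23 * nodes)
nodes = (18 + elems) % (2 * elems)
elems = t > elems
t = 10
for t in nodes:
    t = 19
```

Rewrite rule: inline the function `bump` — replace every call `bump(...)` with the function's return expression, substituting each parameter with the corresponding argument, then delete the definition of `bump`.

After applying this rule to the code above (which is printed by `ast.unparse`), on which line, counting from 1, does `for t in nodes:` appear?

9

Transformed code:
nodes = (nodes + nodes) % 16
elems = (nodes[nodes] + nodes[nodes]) % 16 - (29 * t + 29 * t) % 16
if t <= t:
    nodes -= t + 9
t = elems // (23 * nodes)
nodes = (18 + elems) % (2 * elems)
elems = t > elems
t = 10
for t in nodes:
    t = 19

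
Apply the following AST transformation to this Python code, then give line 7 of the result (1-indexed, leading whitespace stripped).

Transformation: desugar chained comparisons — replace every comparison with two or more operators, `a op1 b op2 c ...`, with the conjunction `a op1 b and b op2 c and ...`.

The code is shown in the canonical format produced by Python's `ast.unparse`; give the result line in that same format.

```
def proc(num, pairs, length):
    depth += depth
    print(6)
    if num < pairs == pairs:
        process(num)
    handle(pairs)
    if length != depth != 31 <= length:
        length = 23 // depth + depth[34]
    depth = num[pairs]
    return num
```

Transformed code:
def proc(num, pairs, length):
    depth += depth
    print(6)
    if num < pairs and pairs == pairs:
        process(num)
    handle(pairs)
    if length != depth and depth != 31 and (31 <= length):
        length = 23 // depth + depth[34]
    depth = num[pairs]
    return num

if length != depth and depth != 31 and (31 <= length):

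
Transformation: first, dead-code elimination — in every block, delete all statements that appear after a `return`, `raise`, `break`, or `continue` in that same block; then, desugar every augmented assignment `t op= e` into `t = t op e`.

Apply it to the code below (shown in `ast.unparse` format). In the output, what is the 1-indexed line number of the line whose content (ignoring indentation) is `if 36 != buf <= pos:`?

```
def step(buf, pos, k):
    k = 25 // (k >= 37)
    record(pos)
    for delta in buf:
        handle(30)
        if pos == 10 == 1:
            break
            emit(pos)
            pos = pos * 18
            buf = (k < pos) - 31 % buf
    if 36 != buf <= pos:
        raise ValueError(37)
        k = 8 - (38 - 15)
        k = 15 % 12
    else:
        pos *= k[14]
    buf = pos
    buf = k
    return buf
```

Transformed code:
def step(buf, pos, k):
    k = 25 // (k >= 37)
    record(pos)
    for delta in buf:
        handle(30)
        if pos == 10 == 1:
            break
    if 36 != buf <= pos:
        raise ValueError(37)
    else:
        pos = pos * k[14]
    buf = pos
    buf = k
    return buf

8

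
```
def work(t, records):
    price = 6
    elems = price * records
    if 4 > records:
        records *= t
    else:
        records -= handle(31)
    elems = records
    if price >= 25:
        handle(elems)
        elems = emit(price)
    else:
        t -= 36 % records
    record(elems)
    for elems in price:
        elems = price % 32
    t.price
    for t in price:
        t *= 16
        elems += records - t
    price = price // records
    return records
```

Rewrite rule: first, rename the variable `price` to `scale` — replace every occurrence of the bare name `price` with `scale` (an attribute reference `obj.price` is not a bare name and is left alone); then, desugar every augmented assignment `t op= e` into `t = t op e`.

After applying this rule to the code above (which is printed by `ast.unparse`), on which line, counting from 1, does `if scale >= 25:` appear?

9

Transformed code:
def work(t, records):
    scale = 6
    elems = scale * records
    if 4 > records:
        records = records * t
    else:
        records = records - handle(31)
    elems = records
    if scale >= 25:
        handle(elems)
        elems = emit(scale)
    else:
        t = t - 36 % records
    record(elems)
    for elems in scale:
        elems = scale % 32
    t.price
    for t in scale:
        t = t * 16
        elems = elems + (records - t)
    scale = scale // records
    return records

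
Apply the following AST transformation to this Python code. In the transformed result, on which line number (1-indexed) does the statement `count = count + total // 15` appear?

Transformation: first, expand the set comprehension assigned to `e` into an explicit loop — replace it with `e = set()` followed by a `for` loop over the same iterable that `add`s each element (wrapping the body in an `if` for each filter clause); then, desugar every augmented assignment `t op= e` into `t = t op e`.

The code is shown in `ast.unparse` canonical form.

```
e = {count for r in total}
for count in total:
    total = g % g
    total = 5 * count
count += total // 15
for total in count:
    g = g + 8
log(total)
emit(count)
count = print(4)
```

Transformed code:
e = set()
for r in total:
    e.add(count)
for count in total:
    total = g % g
    total = 5 * count
count = count + total // 15
for total in count:
    g = g + 8
log(total)
emit(count)
count = print(4)

7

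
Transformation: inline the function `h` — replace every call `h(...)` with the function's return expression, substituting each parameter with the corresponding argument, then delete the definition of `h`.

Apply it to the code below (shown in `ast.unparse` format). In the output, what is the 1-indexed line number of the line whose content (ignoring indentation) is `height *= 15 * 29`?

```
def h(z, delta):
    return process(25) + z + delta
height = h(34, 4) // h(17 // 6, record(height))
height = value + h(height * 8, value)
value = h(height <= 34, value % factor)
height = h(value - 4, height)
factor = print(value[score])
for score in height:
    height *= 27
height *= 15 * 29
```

8

Transformed code:
height = (process(25) + 34 + 4) // (process(25) + 17 // 6 + record(height))
height = value + (process(25) + height * 8 + value)
value = process(25) + (height <= 34) + value % factor
height = process(25) + (value - 4) + height
factor = print(value[score])
for score in height:
    height *= 27
height *= 15 * 29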